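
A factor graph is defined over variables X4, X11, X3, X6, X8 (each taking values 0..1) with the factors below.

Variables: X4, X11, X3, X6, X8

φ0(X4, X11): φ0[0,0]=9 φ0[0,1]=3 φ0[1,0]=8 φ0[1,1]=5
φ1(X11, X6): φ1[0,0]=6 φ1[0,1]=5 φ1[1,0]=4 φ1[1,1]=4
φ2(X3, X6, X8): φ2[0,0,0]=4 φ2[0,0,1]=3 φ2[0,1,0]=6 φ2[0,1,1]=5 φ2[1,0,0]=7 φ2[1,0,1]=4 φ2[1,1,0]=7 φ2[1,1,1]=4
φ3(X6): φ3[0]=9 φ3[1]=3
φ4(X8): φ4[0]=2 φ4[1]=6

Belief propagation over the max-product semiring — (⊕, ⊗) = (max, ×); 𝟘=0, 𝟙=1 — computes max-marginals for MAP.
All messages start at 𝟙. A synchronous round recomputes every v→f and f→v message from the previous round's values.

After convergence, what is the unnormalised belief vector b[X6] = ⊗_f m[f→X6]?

b[X6] = [11664, 4050]

init: all messages = 𝟙 over 2 values
r1 m[φ0→X4] = [9, 8]
r1 m[φ0→X11] = [9, 5]
r1 m[φ1→X11] = [6, 4]
r1 m[φ1→X6] = [6, 5]
r1 m[φ2→X3] = [6, 7]
r1 m[φ2→X6] = [7, 7]
r1 m[φ2→X8] = [7, 5]
r1 m[φ3→X6] = [9, 3]
r1 m[φ4→X8] = [2, 6]
r1 m[X4→φ0] = [1, 1]
r1 m[X11→φ0] = [1, 1]
r1 m[X11→φ1] = [1, 1]
r1 m[X3→φ2] = [1, 1]
r1 m[X6→φ1] = [1, 1]
r1 m[X6→φ2] = [1, 1]
r1 m[X6→φ3] = [1, 1]
r1 m[X8→φ2] = [1, 1]
r1 m[X8→φ4] = [1, 1]
r2 m[φ0→X4] = [9, 8]
r2 m[φ0→X11] = [9, 5]
r2 m[φ1→X11] = [6, 4]
r2 m[φ1→X6] = [6, 5]
r2 m[φ2→X3] = [6, 7]
r2 m[φ2→X6] = [7, 7]
r2 m[φ2→X8] = [7, 5]
r2 m[φ3→X6] = [9, 3]
r2 m[φ4→X8] = [2, 6]
r2 m[X4→φ0] = [1, 1]
r2 m[X11→φ0] = [6, 4]
r2 m[X11→φ1] = [9, 5]
r2 m[X3→φ2] = [1, 1]
r2 m[X6→φ1] = [63, 21]
r2 m[X6→φ2] = [54, 15]
r2 m[X6→φ3] = [42, 35]
r2 m[X8→φ2] = [2, 6]
r2 m[X8→φ4] = [7, 5]
r3 m[φ0→X4] = [54, 48]
r3 m[φ0→X11] = [9, 5]
r3 m[φ1→X11] = [378, 252]
r3 m[φ1→X6] = [54, 45]
r3 m[φ2→X3] = [972, 1296]
r3 m[φ2→X6] = [24, 30]
r3 m[φ2→X8] = [378, 216]
r3 m[φ3→X6] = [9, 3]
r3 m[φ4→X8] = [2, 6]
r3 m[X4→φ0] = [1, 1]
r3 m[X11→φ0] = [6, 4]
r3 m[X11→φ1] = [9, 5]
r3 m[X3→φ2] = [1, 1]
r3 m[X6→φ1] = [63, 21]
r3 m[X6→φ2] = [54, 15]
r3 m[X6→φ3] = [42, 35]
r3 m[X8→φ2] = [2, 6]
r3 m[X8→φ4] = [7, 5]
r4 m[φ0→X4] = [54, 48]
r4 m[φ0→X11] = [9, 5]
r4 m[φ1→X11] = [378, 252]
r4 m[φ1→X6] = [54, 45]
r4 m[φ2→X3] = [972, 1296]
r4 m[φ2→X6] = [24, 30]
r4 m[φ2→X8] = [378, 216]
r4 m[φ3→X6] = [9, 3]
r4 m[φ4→X8] = [2, 6]
r4 m[X4→φ0] = [1, 1]
r4 m[X11→φ0] = [378, 252]
r4 m[X11→φ1] = [9, 5]
r4 m[X3→φ2] = [1, 1]
r4 m[X6→φ1] = [216, 90]
r4 m[X6→φ2] = [486, 135]
r4 m[X6→φ3] = [1296, 1350]
r4 m[X8→φ2] = [2, 6]
r4 m[X8→φ4] = [378, 216]
r5 m[φ0→X4] = [3402, 3024]
r5 m[φ0→X11] = [9, 5]
r5 m[φ1→X11] = [1296, 864]
r5 m[φ1→X6] = [54, 45]
r5 m[φ2→X3] = [8748, 11664]
r5 m[φ2→X6] = [24, 30]
r5 m[φ2→X8] = [3402, 1944]
r5 m[φ3→X6] = [9, 3]
r5 m[φ4→X8] = [2, 6]
r5 m[X4→φ0] = [1, 1]
r5 m[X11→φ0] = [378, 252]
r5 m[X11→φ1] = [9, 5]
r5 m[X3→φ2] = [1, 1]
r5 m[X6→φ1] = [216, 90]
r5 m[X6→φ2] = [486, 135]
r5 m[X6→φ3] = [1296, 1350]
r5 m[X8→φ2] = [2, 6]
r5 m[X8→φ4] = [378, 216]
r6 m[φ0→X4] = [3402, 3024]
r6 m[φ0→X11] = [9, 5]
r6 m[φ1→X11] = [1296, 864]
r6 m[φ1→X6] = [54, 45]
r6 m[φ2→X3] = [8748, 11664]
r6 m[φ2→X6] = [24, 30]
r6 m[φ2→X8] = [3402, 1944]
r6 m[φ3→X6] = [9, 3]
r6 m[φ4→X8] = [2, 6]
r6 m[X4→φ0] = [1, 1]
r6 m[X11→φ0] = [1296, 864]
r6 m[X11→φ1] = [9, 5]
r6 m[X3→φ2] = [1, 1]
r6 m[X6→φ1] = [216, 90]
r6 m[X6→φ2] = [486, 135]
r6 m[X6→φ3] = [1296, 1350]
r6 m[X8→φ2] = [2, 6]
r6 m[X8→φ4] = [3402, 1944]
r7 m[φ0→X4] = [11664, 10368]
r7 m[φ0→X11] = [9, 5]
r7 m[φ1→X11] = [1296, 864]
r7 m[φ1→X6] = [54, 45]
r7 m[φ2→X3] = [8748, 11664]
r7 m[φ2→X6] = [24, 30]
r7 m[φ2→X8] = [3402, 1944]
r7 m[φ3→X6] = [9, 3]
r7 m[φ4→X8] = [2, 6]
r7 m[X4→φ0] = [1, 1]
r7 m[X11→φ0] = [1296, 864]
r7 m[X11→φ1] = [9, 5]
r7 m[X3→φ2] = [1, 1]
r7 m[X6→φ1] = [216, 90]
r7 m[X6→φ2] = [486, 135]
r7 m[X6→φ3] = [1296, 1350]
r7 m[X8→φ2] = [2, 6]
r7 m[X8→φ4] = [3402, 1944]
r8 m[φ0→X4] = [11664, 10368]
r8 m[φ0→X11] = [9, 5]
r8 m[φ1→X11] = [1296, 864]
r8 m[φ1→X6] = [54, 45]
r8 m[φ2→X3] = [8748, 11664]
r8 m[φ2→X6] = [24, 30]
r8 m[φ2→X8] = [3402, 1944]
r8 m[φ3→X6] = [9, 3]
r8 m[φ4→X8] = [2, 6]
r8 m[X4→φ0] = [1, 1]
r8 m[X11→φ0] = [1296, 864]
r8 m[X11→φ1] = [9, 5]
r8 m[X3→φ2] = [1, 1]
r8 m[X6→φ1] = [216, 90]
r8 m[X6→φ2] = [486, 135]
r8 m[X6→φ3] = [1296, 1350]
r8 m[X8→φ2] = [2, 6]
r8 m[X8→φ4] = [3402, 1944]
fixed point reached at round 8
b[X6] = ⊗ incoming = [11664, 4050]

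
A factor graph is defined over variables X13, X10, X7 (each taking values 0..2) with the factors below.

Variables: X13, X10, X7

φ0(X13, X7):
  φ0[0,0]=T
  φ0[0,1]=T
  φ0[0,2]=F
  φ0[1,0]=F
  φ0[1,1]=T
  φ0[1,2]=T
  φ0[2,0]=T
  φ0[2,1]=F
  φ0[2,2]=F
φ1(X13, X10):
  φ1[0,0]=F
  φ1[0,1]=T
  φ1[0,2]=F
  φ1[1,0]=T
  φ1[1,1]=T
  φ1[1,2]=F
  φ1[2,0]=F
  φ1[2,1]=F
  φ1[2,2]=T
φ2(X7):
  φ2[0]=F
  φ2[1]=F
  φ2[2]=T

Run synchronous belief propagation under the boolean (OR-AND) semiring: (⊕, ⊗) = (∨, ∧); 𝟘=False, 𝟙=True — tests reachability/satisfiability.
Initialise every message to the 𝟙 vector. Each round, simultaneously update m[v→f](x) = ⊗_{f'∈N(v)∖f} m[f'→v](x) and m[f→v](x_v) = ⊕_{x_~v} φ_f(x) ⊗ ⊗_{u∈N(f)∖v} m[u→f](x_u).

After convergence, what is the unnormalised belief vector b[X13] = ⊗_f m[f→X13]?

b[X13] = [F, T, F]

init: all messages = 𝟙 over 3 values
r1 m[φ0→X13] = [T, T, T]
r1 m[φ0→X7] = [T, T, T]
r1 m[φ1→X13] = [T, T, T]
r1 m[φ1→X10] = [T, T, T]
r1 m[φ2→X7] = [F, F, T]
r1 m[X13→φ0] = [T, T, T]
r1 m[X13→φ1] = [T, T, T]
r1 m[X10→φ1] = [T, T, T]
r1 m[X7→φ0] = [T, T, T]
r1 m[X7→φ2] = [T, T, T]
r2 m[φ0→X13] = [T, T, T]
r2 m[φ0→X7] = [T, T, T]
r2 m[φ1→X13] = [T, T, T]
r2 m[φ1→X10] = [T, T, T]
r2 m[φ2→X7] = [F, F, T]
r2 m[X13→φ0] = [T, T, T]
r2 m[X13→φ1] = [T, T, T]
r2 m[X10→φ1] = [T, T, T]
r2 m[X7→φ0] = [F, F, T]
r2 m[X7→φ2] = [T, T, T]
r3 m[φ0→X13] = [F, T, F]
r3 m[φ0→X7] = [T, T, T]
r3 m[φ1→X13] = [T, T, T]
r3 m[φ1→X10] = [T, T, T]
r3 m[φ2→X7] = [F, F, T]
r3 m[X13→φ0] = [T, T, T]
r3 m[X13→φ1] = [T, T, T]
r3 m[X10→φ1] = [T, T, T]
r3 m[X7→φ0] = [F, F, T]
r3 m[X7→φ2] = [T, T, T]
r4 m[φ0→X13] = [F, T, F]
r4 m[φ0→X7] = [T, T, T]
r4 m[φ1→X13] = [T, T, T]
r4 m[φ1→X10] = [T, T, T]
r4 m[φ2→X7] = [F, F, T]
r4 m[X13→φ0] = [T, T, T]
r4 m[X13→φ1] = [F, T, F]
r4 m[X10→φ1] = [T, T, T]
r4 m[X7→φ0] = [F, F, T]
r4 m[X7→φ2] = [T, T, T]
r5 m[φ0→X13] = [F, T, F]
r5 m[φ0→X7] = [T, T, T]
r5 m[φ1→X13] = [T, T, T]
r5 m[φ1→X10] = [T, T, F]
r5 m[φ2→X7] = [F, F, T]
r5 m[X13→φ0] = [T, T, T]
r5 m[X13→φ1] = [F, T, F]
r5 m[X10→φ1] = [T, T, T]
r5 m[X7→φ0] = [F, F, T]
r5 m[X7→φ2] = [T, T, T]
r6 m[φ0→X13] = [F, T, F]
r6 m[φ0→X7] = [T, T, T]
r6 m[φ1→X13] = [T, T, T]
r6 m[φ1→X10] = [T, T, F]
r6 m[φ2→X7] = [F, F, T]
r6 m[X13→φ0] = [T, T, T]
r6 m[X13→φ1] = [F, T, F]
r6 m[X10→φ1] = [T, T, T]
r6 m[X7→φ0] = [F, F, T]
r6 m[X7→φ2] = [T, T, T]
fixed point reached at round 6
b[X13] = ⊗ incoming = [F, T, F]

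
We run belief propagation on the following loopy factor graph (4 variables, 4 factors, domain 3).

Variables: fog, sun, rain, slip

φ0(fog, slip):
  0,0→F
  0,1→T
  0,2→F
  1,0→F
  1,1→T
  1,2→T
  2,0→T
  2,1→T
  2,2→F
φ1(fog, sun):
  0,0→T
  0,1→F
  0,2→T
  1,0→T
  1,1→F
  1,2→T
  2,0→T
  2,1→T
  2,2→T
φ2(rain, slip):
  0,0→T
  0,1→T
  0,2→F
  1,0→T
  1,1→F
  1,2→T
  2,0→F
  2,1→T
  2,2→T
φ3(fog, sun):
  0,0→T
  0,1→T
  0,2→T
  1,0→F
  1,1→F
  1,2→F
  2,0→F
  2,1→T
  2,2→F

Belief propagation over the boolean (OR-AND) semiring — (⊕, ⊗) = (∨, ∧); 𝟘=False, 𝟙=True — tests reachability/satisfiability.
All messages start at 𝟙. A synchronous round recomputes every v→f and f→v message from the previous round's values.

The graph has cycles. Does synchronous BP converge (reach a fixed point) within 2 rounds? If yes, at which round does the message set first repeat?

NOT CONVERGED within 2 rounds

init: all messages = 𝟙 over 3 values
r1 m[φ0→fog] = [T, T, T]
r1 m[φ0→slip] = [T, T, T]
r1 m[φ1→fog] = [T, T, T]
r1 m[φ1→sun] = [T, T, T]
r1 m[φ2→rain] = [T, T, T]
r1 m[φ2→slip] = [T, T, T]
r1 m[φ3→fog] = [T, F, T]
r1 m[φ3→sun] = [T, T, T]
r1 m[fog→φ0] = [T, T, T]
r1 m[fog→φ1] = [T, T, T]
r1 m[fog→φ3] = [T, T, T]
r1 m[sun→φ1] = [T, T, T]
r1 m[sun→φ3] = [T, T, T]
r1 m[rain→φ2] = [T, T, T]
r1 m[slip→φ0] = [T, T, T]
r1 m[slip→φ2] = [T, T, T]
r2 m[φ0→fog] = [T, T, T]
r2 m[φ0→slip] = [T, T, T]
r2 m[φ1→fog] = [T, T, T]
r2 m[φ1→sun] = [T, T, T]
r2 m[φ2→rain] = [T, T, T]
r2 m[φ2→slip] = [T, T, T]
r2 m[φ3→fog] = [T, F, T]
r2 m[φ3→sun] = [T, T, T]
r2 m[fog→φ0] = [T, F, T]
r2 m[fog→φ1] = [T, F, T]
r2 m[fog→φ3] = [T, T, T]
r2 m[sun→φ1] = [T, T, T]
r2 m[sun→φ3] = [T, T, T]
r2 m[rain→φ2] = [T, T, T]
r2 m[slip→φ0] = [T, T, T]
r2 m[slip→φ2] = [T, T, T]
no fixed point within 2 rounds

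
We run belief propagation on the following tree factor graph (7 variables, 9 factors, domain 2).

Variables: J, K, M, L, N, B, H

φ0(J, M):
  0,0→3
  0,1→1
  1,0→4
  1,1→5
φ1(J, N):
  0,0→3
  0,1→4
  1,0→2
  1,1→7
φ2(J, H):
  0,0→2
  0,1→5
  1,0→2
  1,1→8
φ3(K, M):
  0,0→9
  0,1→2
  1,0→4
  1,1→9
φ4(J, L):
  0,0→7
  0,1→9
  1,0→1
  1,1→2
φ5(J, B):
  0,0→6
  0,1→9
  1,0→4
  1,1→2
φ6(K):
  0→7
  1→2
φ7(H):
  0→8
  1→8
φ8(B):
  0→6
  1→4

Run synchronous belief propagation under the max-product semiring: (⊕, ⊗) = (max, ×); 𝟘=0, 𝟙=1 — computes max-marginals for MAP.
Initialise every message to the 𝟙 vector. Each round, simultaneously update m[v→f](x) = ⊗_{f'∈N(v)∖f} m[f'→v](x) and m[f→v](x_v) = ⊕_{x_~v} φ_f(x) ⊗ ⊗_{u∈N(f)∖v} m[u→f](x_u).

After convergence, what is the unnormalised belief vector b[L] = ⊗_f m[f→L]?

init: all messages = 𝟙 over 2 values
r1 m[φ0→J] = [3, 5]
r1 m[φ0→M] = [4, 5]
r1 m[φ1→J] = [4, 7]
r1 m[φ1→N] = [3, 7]
r1 m[φ2→J] = [5, 8]
r1 m[φ2→H] = [2, 8]
r1 m[φ3→K] = [9, 9]
r1 m[φ3→M] = [9, 9]
r1 m[φ4→J] = [9, 2]
r1 m[φ4→L] = [7, 9]
r1 m[φ5→J] = [9, 4]
r1 m[φ5→B] = [6, 9]
r1 m[φ6→K] = [7, 2]
r1 m[φ7→H] = [8, 8]
r1 m[φ8→B] = [6, 4]
r1 m[J→φ0] = [1, 1]
r1 m[J→φ1] = [1, 1]
r1 m[J→φ2] = [1, 1]
r1 m[J→φ4] = [1, 1]
r1 m[J→φ5] = [1, 1]
r1 m[K→φ3] = [1, 1]
r1 m[K→φ6] = [1, 1]
r1 m[M→φ0] = [1, 1]
r1 m[M→φ3] = [1, 1]
r1 m[L→φ4] = [1, 1]
r1 m[N→φ1] = [1, 1]
r1 m[B→φ5] = [1, 1]
r1 m[B→φ8] = [1, 1]
r1 m[H→φ2] = [1, 1]
r1 m[H→φ7] = [1, 1]
r2 m[φ0→J] = [3, 5]
r2 m[φ0→M] = [4, 5]
r2 m[φ1→J] = [4, 7]
r2 m[φ1→N] = [3, 7]
r2 m[φ2→J] = [5, 8]
r2 m[φ2→H] = [2, 8]
r2 m[φ3→K] = [9, 9]
r2 m[φ3→M] = [9, 9]
r2 m[φ4→J] = [9, 2]
r2 m[φ4→L] = [7, 9]
r2 m[φ5→J] = [9, 4]
r2 m[φ5→B] = [6, 9]
r2 m[φ6→K] = [7, 2]
r2 m[φ7→H] = [8, 8]
r2 m[φ8→B] = [6, 4]
r2 m[J→φ0] = [1620, 448]
r2 m[J→φ1] = [1215, 320]
r2 m[J→φ2] = [972, 280]
r2 m[J→φ4] = [540, 1120]
r2 m[J→φ5] = [540, 560]
r2 m[K→φ3] = [7, 2]
r2 m[K→φ6] = [9, 9]
r2 m[M→φ0] = [9, 9]
r2 m[M→φ3] = [4, 5]
r2 m[L→φ4] = [1, 1]
r2 m[N→φ1] = [1, 1]
r2 m[B→φ5] = [6, 4]
r2 m[B→φ8] = [6, 9]
r2 m[H→φ2] = [8, 8]
r2 m[H→φ7] = [2, 8]
r3 m[φ0→J] = [27, 45]
r3 m[φ0→M] = [4860, 2240]
r3 m[φ1→J] = [4, 7]
r3 m[φ1→N] = [3645, 4860]
r3 m[φ2→J] = [40, 64]
r3 m[φ2→H] = [1944, 4860]
r3 m[φ3→K] = [36, 45]
r3 m[φ3→M] = [63, 18]
r3 m[φ4→J] = [9, 2]
r3 m[φ4→L] = [3780, 4860]
r3 m[φ5→J] = [36, 24]
r3 m[φ5→B] = [3240, 4860]
r3 m[φ6→K] = [7, 2]
r3 m[φ7→H] = [8, 8]
r3 m[φ8→B] = [6, 4]
r3 m[J→φ0] = [1620, 448]
r3 m[J→φ1] = [1215, 320]
r3 m[J→φ2] = [972, 280]
r3 m[J→φ4] = [540, 1120]
r3 m[J→φ5] = [540, 560]
r3 m[K→φ3] = [7, 2]
r3 m[K→φ6] = [9, 9]
r3 m[M→φ0] = [9, 9]
r3 m[M→φ3] = [4, 5]
r3 m[L→φ4] = [1, 1]
r3 m[N→φ1] = [1, 1]
r3 m[B→φ5] = [6, 4]
r3 m[B→φ8] = [6, 9]
r3 m[H→φ2] = [8, 8]
r3 m[H→φ7] = [2, 8]
r4 m[φ0→J] = [27, 45]
r4 m[φ0→M] = [4860, 2240]
r4 m[φ1→J] = [4, 7]
r4 m[φ1→N] = [3645, 4860]
r4 m[φ2→J] = [40, 64]
r4 m[φ2→H] = [1944, 4860]
r4 m[φ3→K] = [36, 45]
r4 m[φ3→M] = [63, 18]
r4 m[φ4→J] = [9, 2]
r4 m[φ4→L] = [3780, 4860]
r4 m[φ5→J] = [36, 24]
r4 m[φ5→B] = [3240, 4860]
r4 m[φ6→K] = [7, 2]
r4 m[φ7→H] = [8, 8]
r4 m[φ8→B] = [6, 4]
r4 m[J→φ0] = [51840, 21504]
r4 m[J→φ1] = [349920, 138240]
r4 m[J→φ2] = [34992, 15120]
r4 m[J→φ4] = [155520, 483840]
r4 m[J→φ5] = [38880, 40320]
r4 m[K→φ3] = [7, 2]
r4 m[K→φ6] = [36, 45]
r4 m[M→φ0] = [63, 18]
r4 m[M→φ3] = [4860, 2240]
r4 m[L→φ4] = [1, 1]
r4 m[N→φ1] = [1, 1]
r4 m[B→φ5] = [6, 4]
r4 m[B→φ8] = [3240, 4860]
r4 m[H→φ2] = [8, 8]
r4 m[H→φ7] = [1944, 4860]
r5 m[φ0→J] = [189, 252]
r5 m[φ0→M] = [155520, 107520]
r5 m[φ1→J] = [4, 7]
r5 m[φ1→N] = [1049760, 1399680]
r5 m[φ2→J] = [40, 64]
r5 m[φ2→H] = [69984, 174960]
r5 m[φ3→K] = [43740, 20160]
r5 m[φ3→M] = [63, 18]
r5 m[φ4→J] = [9, 2]
r5 m[φ4→L] = [1088640, 1399680]
r5 m[φ5→J] = [36, 24]
r5 m[φ5→B] = [233280, 349920]
r5 m[φ6→K] = [7, 2]
r5 m[φ7→H] = [8, 8]
r5 m[φ8→B] = [6, 4]
r5 m[J→φ0] = [51840, 21504]
r5 m[J→φ1] = [349920, 138240]
r5 m[J→φ2] = [34992, 15120]
r5 m[J→φ4] = [155520, 483840]
r5 m[J→φ5] = [38880, 40320]
r5 m[K→φ3] = [7, 2]
r5 m[K→φ6] = [36, 45]
r5 m[M→φ0] = [63, 18]
r5 m[M→φ3] = [4860, 2240]
r5 m[L→φ4] = [1, 1]
r5 m[N→φ1] = [1, 1]
r5 m[B→φ5] = [6, 4]
r5 m[B→φ8] = [3240, 4860]
r5 m[H→φ2] = [8, 8]
r5 m[H→φ7] = [1944, 4860]
r6 m[φ0→J] = [189, 252]
r6 m[φ0→M] = [155520, 107520]
r6 m[φ1→J] = [4, 7]
r6 m[φ1→N] = [1049760, 1399680]
r6 m[φ2→J] = [40, 64]
r6 m[φ2→H] = [69984, 174960]
r6 m[φ3→K] = [43740, 20160]
r6 m[φ3→M] = [63, 18]
r6 m[φ4→J] = [9, 2]
r6 m[φ4→L] = [1088640, 1399680]
r6 m[φ5→J] = [36, 24]
r6 m[φ5→B] = [233280, 349920]
r6 m[φ6→K] = [7, 2]
r6 m[φ7→H] = [8, 8]
r6 m[φ8→B] = [6, 4]
r6 m[J→φ0] = [51840, 21504]
r6 m[J→φ1] = [2449440, 774144]
r6 m[J→φ2] = [244944, 84672]
r6 m[J→φ4] = [1088640, 2709504]
r6 m[J→φ5] = [272160, 225792]
r6 m[K→φ3] = [7, 2]
r6 m[K→φ6] = [43740, 20160]
r6 m[M→φ0] = [63, 18]
r6 m[M→φ3] = [155520, 107520]
r6 m[L→φ4] = [1, 1]
r6 m[N→φ1] = [1, 1]
r6 m[B→φ5] = [6, 4]
r6 m[B→φ8] = [233280, 349920]
r6 m[H→φ2] = [8, 8]
r6 m[H→φ7] = [69984, 174960]
r7 m[φ0→J] = [189, 252]
r7 m[φ0→M] = [155520, 107520]
r7 m[φ1→J] = [4, 7]
r7 m[φ1→N] = [7348320, 9797760]
r7 m[φ2→J] = [40, 64]
r7 m[φ2→H] = [489888, 1224720]
r7 m[φ3→K] = [1399680, 967680]
r7 m[φ3→M] = [63, 18]
r7 m[φ4→J] = [9, 2]
r7 m[φ4→L] = [7620480, 9797760]
r7 m[φ5→J] = [36, 24]
r7 m[φ5→B] = [1632960, 2449440]
r7 m[φ6→K] = [7, 2]
r7 m[φ7→H] = [8, 8]
r7 m[φ8→B] = [6, 4]
r7 m[J→φ0] = [51840, 21504]
r7 m[J→φ1] = [2449440, 774144]
r7 m[J→φ2] = [244944, 84672]
r7 m[J→φ4] = [1088640, 2709504]
r7 m[J→φ5] = [272160, 225792]
r7 m[K→φ3] = [7, 2]
r7 m[K→φ6] = [43740, 20160]
r7 m[M→φ0] = [63, 18]
r7 m[M→φ3] = [155520, 107520]
r7 m[L→φ4] = [1, 1]
r7 m[N→φ1] = [1, 1]
r7 m[B→φ5] = [6, 4]
r7 m[B→φ8] = [233280, 349920]
r7 m[H→φ2] = [8, 8]
r7 m[H→φ7] = [69984, 174960]
r8 m[φ0→J] = [189, 252]
r8 m[φ0→M] = [155520, 107520]
r8 m[φ1→J] = [4, 7]
r8 m[φ1→N] = [7348320, 9797760]
r8 m[φ2→J] = [40, 64]
r8 m[φ2→H] = [489888, 1224720]
r8 m[φ3→K] = [1399680, 967680]
r8 m[φ3→M] = [63, 18]
r8 m[φ4→J] = [9, 2]
r8 m[φ4→L] = [7620480, 9797760]
r8 m[φ5→J] = [36, 24]
r8 m[φ5→B] = [1632960, 2449440]
r8 m[φ6→K] = [7, 2]
r8 m[φ7→H] = [8, 8]
r8 m[φ8→B] = [6, 4]
r8 m[J→φ0] = [51840, 21504]
r8 m[J→φ1] = [2449440, 774144]
r8 m[J→φ2] = [244944, 84672]
r8 m[J→φ4] = [1088640, 2709504]
r8 m[J→φ5] = [272160, 225792]
r8 m[K→φ3] = [7, 2]
r8 m[K→φ6] = [1399680, 967680]
r8 m[M→φ0] = [63, 18]
r8 m[M→φ3] = [155520, 107520]
r8 m[L→φ4] = [1, 1]
r8 m[N→φ1] = [1, 1]
r8 m[B→φ5] = [6, 4]
r8 m[B→φ8] = [1632960, 2449440]
r8 m[H→φ2] = [8, 8]
r8 m[H→φ7] = [489888, 1224720]
r9 m[φ0→J] = [189, 252]
r9 m[φ0→M] = [155520, 107520]
r9 m[φ1→J] = [4, 7]
r9 m[φ1→N] = [7348320, 9797760]
r9 m[φ2→J] = [40, 64]
r9 m[φ2→H] = [489888, 1224720]
r9 m[φ3→K] = [1399680, 967680]
r9 m[φ3→M] = [63, 18]
r9 m[φ4→J] = [9, 2]
r9 m[φ4→L] = [7620480, 9797760]
r9 m[φ5→J] = [36, 24]
r9 m[φ5→B] = [1632960, 2449440]
r9 m[φ6→K] = [7, 2]
r9 m[φ7→H] = [8, 8]
r9 m[φ8→B] = [6, 4]
r9 m[J→φ0] = [51840, 21504]
r9 m[J→φ1] = [2449440, 774144]
r9 m[J→φ2] = [244944, 84672]
r9 m[J→φ4] = [1088640, 2709504]
r9 m[J→φ5] = [272160, 225792]
r9 m[K→φ3] = [7, 2]
r9 m[K→φ6] = [1399680, 967680]
r9 m[M→φ0] = [63, 18]
r9 m[M→φ3] = [155520, 107520]
r9 m[L→φ4] = [1, 1]
r9 m[N→φ1] = [1, 1]
r9 m[B→φ5] = [6, 4]
r9 m[B→φ8] = [1632960, 2449440]
r9 m[H→φ2] = [8, 8]
r9 m[H→φ7] = [489888, 1224720]
fixed point reached at round 9
b[L] = ⊗ incoming = [7620480, 9797760]

b[L] = [7620480, 9797760]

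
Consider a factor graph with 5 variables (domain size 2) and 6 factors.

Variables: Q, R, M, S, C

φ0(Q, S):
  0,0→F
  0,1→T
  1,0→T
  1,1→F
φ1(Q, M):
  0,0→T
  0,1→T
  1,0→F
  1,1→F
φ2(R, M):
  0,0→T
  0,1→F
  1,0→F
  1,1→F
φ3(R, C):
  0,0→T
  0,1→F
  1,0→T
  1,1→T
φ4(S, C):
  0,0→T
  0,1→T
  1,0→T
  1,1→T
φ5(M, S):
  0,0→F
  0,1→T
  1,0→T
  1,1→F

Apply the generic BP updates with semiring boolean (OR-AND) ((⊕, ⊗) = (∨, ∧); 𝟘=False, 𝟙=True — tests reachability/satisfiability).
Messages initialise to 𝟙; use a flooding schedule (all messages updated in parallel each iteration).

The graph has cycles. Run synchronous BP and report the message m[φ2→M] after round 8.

message @ round 8 = [T, F]

init: all messages = 𝟙 over 2 values
r1 m[φ0→Q] = [T, T]
r1 m[φ0→S] = [T, T]
r1 m[φ1→Q] = [T, F]
r1 m[φ1→M] = [T, T]
r1 m[φ2→R] = [T, F]
r1 m[φ2→M] = [T, F]
r1 m[φ3→R] = [T, T]
r1 m[φ3→C] = [T, T]
r1 m[φ4→S] = [T, T]
r1 m[φ4→C] = [T, T]
r1 m[φ5→M] = [T, T]
r1 m[φ5→S] = [T, T]
r1 m[Q→φ0] = [T, T]
r1 m[Q→φ1] = [T, T]
r1 m[R→φ2] = [T, T]
r1 m[R→φ3] = [T, T]
r1 m[M→φ1] = [T, T]
r1 m[M→φ2] = [T, T]
r1 m[M→φ5] = [T, T]
r1 m[S→φ0] = [T, T]
r1 m[S→φ4] = [T, T]
r1 m[S→φ5] = [T, T]
r1 m[C→φ3] = [T, T]
r1 m[C→φ4] = [T, T]
r2 m[φ0→Q] = [T, T]
r2 m[φ0→S] = [T, T]
r2 m[φ1→Q] = [T, F]
r2 m[φ1→M] = [T, T]
r2 m[φ2→R] = [T, F]
r2 m[φ2→M] = [T, F]
r2 m[φ3→R] = [T, T]
r2 m[φ3→C] = [T, T]
r2 m[φ4→S] = [T, T]
r2 m[φ4→C] = [T, T]
r2 m[φ5→M] = [T, T]
r2 m[φ5→S] = [T, T]
r2 m[Q→φ0] = [T, F]
r2 m[Q→φ1] = [T, T]
r2 m[R→φ2] = [T, T]
r2 m[R→φ3] = [T, F]
r2 m[M→φ1] = [T, F]
r2 m[M→φ2] = [T, T]
r2 m[M→φ5] = [T, F]
r2 m[S→φ0] = [T, T]
r2 m[S→φ4] = [T, T]
r2 m[S→φ5] = [T, T]
r2 m[C→φ3] = [T, T]
r2 m[C→φ4] = [T, T]
r3 m[φ0→Q] = [T, T]
r3 m[φ0→S] = [F, T]
r3 m[φ1→Q] = [T, F]
r3 m[φ1→M] = [T, T]
r3 m[φ2→R] = [T, F]
r3 m[φ2→M] = [T, F]
r3 m[φ3→R] = [T, T]
r3 m[φ3→C] = [T, F]
r3 m[φ4→S] = [T, T]
r3 m[φ4→C] = [T, T]
r3 m[φ5→M] = [T, T]
r3 m[φ5→S] = [F, T]
r3 m[Q→φ0] = [T, F]
r3 m[Q→φ1] = [T, T]
r3 m[R→φ2] = [T, T]
r3 m[R→φ3] = [T, F]
r3 m[M→φ1] = [T, F]
r3 m[M→φ2] = [T, T]
r3 m[M→φ5] = [T, F]
r3 m[S→φ0] = [T, T]
r3 m[S→φ4] = [T, T]
r3 m[S→φ5] = [T, T]
r3 m[C→φ3] = [T, T]
r3 m[C→φ4] = [T, T]
r4 m[φ0→Q] = [T, T]
r4 m[φ0→S] = [F, T]
r4 m[φ1→Q] = [T, F]
r4 m[φ1→M] = [T, T]
r4 m[φ2→R] = [T, F]
r4 m[φ2→M] = [T, F]
r4 m[φ3→R] = [T, T]
r4 m[φ3→C] = [T, F]
r4 m[φ4→S] = [T, T]
r4 m[φ4→C] = [T, T]
r4 m[φ5→M] = [T, T]
r4 m[φ5→S] = [F, T]
r4 m[Q→φ0] = [T, F]
r4 m[Q→φ1] = [T, T]
r4 m[R→φ2] = [T, T]
r4 m[R→φ3] = [T, F]
r4 m[M→φ1] = [T, F]
r4 m[M→φ2] = [T, T]
r4 m[M→φ5] = [T, F]
r4 m[S→φ0] = [F, T]
r4 m[S→φ4] = [F, T]
r4 m[S→φ5] = [F, T]
r4 m[C→φ3] = [T, T]
r4 m[C→φ4] = [T, F]
r5 m[φ0→Q] = [T, F]
r5 m[φ0→S] = [F, T]
r5 m[φ1→Q] = [T, F]
r5 m[φ1→M] = [T, T]
r5 m[φ2→R] = [T, F]
r5 m[φ2→M] = [T, F]
r5 m[φ3→R] = [T, T]
r5 m[φ3→C] = [T, F]
r5 m[φ4→S] = [T, T]
r5 m[φ4→C] = [T, T]
r5 m[φ5→M] = [T, F]
r5 m[φ5→S] = [F, T]
r5 m[Q→φ0] = [T, F]
r5 m[Q→φ1] = [T, T]
r5 m[R→φ2] = [T, T]
r5 m[R→φ3] = [T, F]
r5 m[M→φ1] = [T, F]
r5 m[M→φ2] = [T, T]
r5 m[M→φ5] = [T, F]
r5 m[S→φ0] = [F, T]
r5 m[S→φ4] = [F, T]
r5 m[S→φ5] = [F, T]
r5 m[C→φ3] = [T, T]
r5 m[C→φ4] = [T, F]
r6 m[φ0→Q] = [T, F]
r6 m[φ0→S] = [F, T]
r6 m[φ1→Q] = [T, F]
r6 m[φ1→M] = [T, T]
r6 m[φ2→R] = [T, F]
r6 m[φ2→M] = [T, F]
r6 m[φ3→R] = [T, T]
r6 m[φ3→C] = [T, F]
r6 m[φ4→S] = [T, T]
r6 m[φ4→C] = [T, T]
r6 m[φ5→M] = [T, F]
r6 m[φ5→S] = [F, T]
r6 m[Q→φ0] = [T, F]
r6 m[Q→φ1] = [T, F]
r6 m[R→φ2] = [T, T]
r6 m[R→φ3] = [T, F]
r6 m[M→φ1] = [T, F]
r6 m[M→φ2] = [T, F]
r6 m[M→φ5] = [T, F]
r6 m[S→φ0] = [F, T]
r6 m[S→φ4] = [F, T]
r6 m[S→φ5] = [F, T]
r6 m[C→φ3] = [T, T]
r6 m[C→φ4] = [T, F]
r7 m[φ0→Q] = [T, F]
r7 m[φ0→S] = [F, T]
r7 m[φ1→Q] = [T, F]
r7 m[φ1→M] = [T, T]
r7 m[φ2→R] = [T, F]
r7 m[φ2→M] = [T, F]
r7 m[φ3→R] = [T, T]
r7 m[φ3→C] = [T, F]
r7 m[φ4→S] = [T, T]
r7 m[φ4→C] = [T, T]
r7 m[φ5→M] = [T, F]
r7 m[φ5→S] = [F, T]
r7 m[Q→φ0] = [T, F]
r7 m[Q→φ1] = [T, F]
r7 m[R→φ2] = [T, T]
r7 m[R→φ3] = [T, F]
r7 m[M→φ1] = [T, F]
r7 m[M→φ2] = [T, F]
r7 m[M→φ5] = [T, F]
r7 m[S→φ0] = [F, T]
r7 m[S→φ4] = [F, T]
r7 m[S→φ5] = [F, T]
r7 m[C→φ3] = [T, T]
r7 m[C→φ4] = [T, F]
r8 m[φ0→Q] = [T, F]
r8 m[φ0→S] = [F, T]
r8 m[φ1→Q] = [T, F]
r8 m[φ1→M] = [T, T]
r8 m[φ2→R] = [T, F]
r8 m[φ2→M] = [T, F]
r8 m[φ3→R] = [T, T]
r8 m[φ3→C] = [T, F]
r8 m[φ4→S] = [T, T]
r8 m[φ4→C] = [T, T]
r8 m[φ5→M] = [T, F]
r8 m[φ5→S] = [F, T]
r8 m[Q→φ0] = [T, F]
r8 m[Q→φ1] = [T, F]
r8 m[R→φ2] = [T, T]
r8 m[R→φ3] = [T, F]
r8 m[M→φ1] = [T, F]
r8 m[M→φ2] = [T, F]
r8 m[M→φ5] = [T, F]
r8 m[S→φ0] = [F, T]
r8 m[S→φ4] = [F, T]
r8 m[S→φ5] = [F, T]
r8 m[C→φ3] = [T, T]
r8 m[C→φ4] = [T, F]
fixed point reached at round 7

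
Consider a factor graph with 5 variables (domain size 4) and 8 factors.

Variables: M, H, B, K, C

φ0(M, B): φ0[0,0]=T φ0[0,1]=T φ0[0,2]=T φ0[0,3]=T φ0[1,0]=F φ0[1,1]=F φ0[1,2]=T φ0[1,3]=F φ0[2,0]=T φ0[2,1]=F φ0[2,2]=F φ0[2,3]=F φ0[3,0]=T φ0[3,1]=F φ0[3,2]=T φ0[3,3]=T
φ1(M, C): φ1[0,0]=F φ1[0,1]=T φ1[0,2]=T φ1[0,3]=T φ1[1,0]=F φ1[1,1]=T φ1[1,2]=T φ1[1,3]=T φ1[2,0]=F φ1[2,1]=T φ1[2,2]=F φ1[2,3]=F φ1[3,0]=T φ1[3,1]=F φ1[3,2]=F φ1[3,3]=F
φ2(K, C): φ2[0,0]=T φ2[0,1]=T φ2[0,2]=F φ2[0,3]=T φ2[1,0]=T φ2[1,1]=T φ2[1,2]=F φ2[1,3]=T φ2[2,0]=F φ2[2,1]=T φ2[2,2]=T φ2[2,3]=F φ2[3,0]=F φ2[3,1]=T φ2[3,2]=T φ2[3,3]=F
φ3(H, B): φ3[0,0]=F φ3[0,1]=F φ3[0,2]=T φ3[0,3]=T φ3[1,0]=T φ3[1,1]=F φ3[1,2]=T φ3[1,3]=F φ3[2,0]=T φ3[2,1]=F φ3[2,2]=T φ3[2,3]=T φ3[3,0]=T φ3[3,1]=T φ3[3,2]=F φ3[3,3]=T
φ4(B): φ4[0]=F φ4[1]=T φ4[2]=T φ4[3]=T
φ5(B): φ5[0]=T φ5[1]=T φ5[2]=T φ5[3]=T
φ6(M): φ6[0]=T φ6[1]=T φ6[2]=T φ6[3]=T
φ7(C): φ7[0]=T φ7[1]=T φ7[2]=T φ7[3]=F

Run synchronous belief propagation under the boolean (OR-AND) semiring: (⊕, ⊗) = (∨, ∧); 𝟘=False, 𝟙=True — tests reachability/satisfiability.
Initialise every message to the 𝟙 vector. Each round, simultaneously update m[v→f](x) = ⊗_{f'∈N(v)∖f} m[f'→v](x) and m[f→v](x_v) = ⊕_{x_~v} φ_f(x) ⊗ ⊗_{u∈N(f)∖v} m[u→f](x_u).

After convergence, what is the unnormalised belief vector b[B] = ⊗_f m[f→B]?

b[B] = [F, T, T, T]

init: all messages = 𝟙 over 4 values
r1 m[φ0→M] = [T, T, T, T]
r1 m[φ0→B] = [T, T, T, T]
r1 m[φ1→M] = [T, T, T, T]
r1 m[φ1→C] = [T, T, T, T]
r1 m[φ2→K] = [T, T, T, T]
r1 m[φ2→C] = [T, T, T, T]
r1 m[φ3→H] = [T, T, T, T]
r1 m[φ3→B] = [T, T, T, T]
r1 m[φ4→B] = [F, T, T, T]
r1 m[φ5→B] = [T, T, T, T]
r1 m[φ6→M] = [T, T, T, T]
r1 m[φ7→C] = [T, T, T, F]
r1 m[M→φ0] = [T, T, T, T]
r1 m[M→φ1] = [T, T, T, T]
r1 m[M→φ6] = [T, T, T, T]
r1 m[H→φ3] = [T, T, T, T]
r1 m[B→φ0] = [T, T, T, T]
r1 m[B→φ3] = [T, T, T, T]
r1 m[B→φ4] = [T, T, T, T]
r1 m[B→φ5] = [T, T, T, T]
r1 m[K→φ2] = [T, T, T, T]
r1 m[C→φ1] = [T, T, T, T]
r1 m[C→φ2] = [T, T, T, T]
r1 m[C→φ7] = [T, T, T, T]
r2 m[φ0→M] = [T, T, T, T]
r2 m[φ0→B] = [T, T, T, T]
r2 m[φ1→M] = [T, T, T, T]
r2 m[φ1→C] = [T, T, T, T]
r2 m[φ2→K] = [T, T, T, T]
r2 m[φ2→C] = [T, T, T, T]
r2 m[φ3→H] = [T, T, T, T]
r2 m[φ3→B] = [T, T, T, T]
r2 m[φ4→B] = [F, T, T, T]
r2 m[φ5→B] = [T, T, T, T]
r2 m[φ6→M] = [T, T, T, T]
r2 m[φ7→C] = [T, T, T, F]
r2 m[M→φ0] = [T, T, T, T]
r2 m[M→φ1] = [T, T, T, T]
r2 m[M→φ6] = [T, T, T, T]
r2 m[H→φ3] = [T, T, T, T]
r2 m[B→φ0] = [F, T, T, T]
r2 m[B→φ3] = [F, T, T, T]
r2 m[B→φ4] = [T, T, T, T]
r2 m[B→φ5] = [F, T, T, T]
r2 m[K→φ2] = [T, T, T, T]
r2 m[C→φ1] = [T, T, T, F]
r2 m[C→φ2] = [T, T, T, F]
r2 m[C→φ7] = [T, T, T, T]
r3 m[φ0→M] = [T, T, F, T]
r3 m[φ0→B] = [T, T, T, T]
r3 m[φ1→M] = [T, T, T, T]
r3 m[φ1→C] = [T, T, T, T]
r3 m[φ2→K] = [T, T, T, T]
r3 m[φ2→C] = [T, T, T, T]
r3 m[φ3→H] = [T, T, T, T]
r3 m[φ3→B] = [T, T, T, T]
r3 m[φ4→B] = [F, T, T, T]
r3 m[φ5→B] = [T, T, T, T]
r3 m[φ6→M] = [T, T, T, T]
r3 m[φ7→C] = [T, T, T, F]
r3 m[M→φ0] = [T, T, T, T]
r3 m[M→φ1] = [T, T, T, T]
r3 m[M→φ6] = [T, T, T, T]
r3 m[H→φ3] = [T, T, T, T]
r3 m[B→φ0] = [F, T, T, T]
r3 m[B→φ3] = [F, T, T, T]
r3 m[B→φ4] = [T, T, T, T]
r3 m[B→φ5] = [F, T, T, T]
r3 m[K→φ2] = [T, T, T, T]
r3 m[C→φ1] = [T, T, T, F]
r3 m[C→φ2] = [T, T, T, F]
r3 m[C→φ7] = [T, T, T, T]
r4 m[φ0→M] = [T, T, F, T]
r4 m[φ0→B] = [T, T, T, T]
r4 m[φ1→M] = [T, T, T, T]
r4 m[φ1→C] = [T, T, T, T]
r4 m[φ2→K] = [T, T, T, T]
r4 m[φ2→C] = [T, T, T, T]
r4 m[φ3→H] = [T, T, T, T]
r4 m[φ3→B] = [T, T, T, T]
r4 m[φ4→B] = [F, T, T, T]
r4 m[φ5→B] = [T, T, T, T]
r4 m[φ6→M] = [T, T, T, T]
r4 m[φ7→C] = [T, T, T, F]
r4 m[M→φ0] = [T, T, T, T]
r4 m[M→φ1] = [T, T, F, T]
r4 m[M→φ6] = [T, T, F, T]
r4 m[H→φ3] = [T, T, T, T]
r4 m[B→φ0] = [F, T, T, T]
r4 m[B→φ3] = [F, T, T, T]
r4 m[B→φ4] = [T, T, T, T]
r4 m[B→φ5] = [F, T, T, T]
r4 m[K→φ2] = [T, T, T, T]
r4 m[C→φ1] = [T, T, T, F]
r4 m[C→φ2] = [T, T, T, F]
r4 m[C→φ7] = [T, T, T, T]
r5 m[φ0→M] = [T, T, F, T]
r5 m[φ0→B] = [T, T, T, T]
r5 m[φ1→M] = [T, T, T, T]
r5 m[φ1→C] = [T, T, T, T]
r5 m[φ2→K] = [T, T, T, T]
r5 m[φ2→C] = [T, T, T, T]
r5 m[φ3→H] = [T, T, T, T]
r5 m[φ3→B] = [T, T, T, T]
r5 m[φ4→B] = [F, T, T, T]
r5 m[φ5→B] = [T, T, T, T]
r5 m[φ6→M] = [T, T, T, T]
r5 m[φ7→C] = [T, T, T, F]
r5 m[M→φ0] = [T, T, T, T]
r5 m[M→φ1] = [T, T, F, T]
r5 m[M→φ6] = [T, T, F, T]
r5 m[H→φ3] = [T, T, T, T]
r5 m[B→φ0] = [F, T, T, T]
r5 m[B→φ3] = [F, T, T, T]
r5 m[B→φ4] = [T, T, T, T]
r5 m[B→φ5] = [F, T, T, T]
r5 m[K→φ2] = [T, T, T, T]
r5 m[C→φ1] = [T, T, T, F]
r5 m[C→φ2] = [T, T, T, F]
r5 m[C→φ7] = [T, T, T, T]
fixed point reached at round 5
b[B] = ⊗ incoming = [F, T, T, T]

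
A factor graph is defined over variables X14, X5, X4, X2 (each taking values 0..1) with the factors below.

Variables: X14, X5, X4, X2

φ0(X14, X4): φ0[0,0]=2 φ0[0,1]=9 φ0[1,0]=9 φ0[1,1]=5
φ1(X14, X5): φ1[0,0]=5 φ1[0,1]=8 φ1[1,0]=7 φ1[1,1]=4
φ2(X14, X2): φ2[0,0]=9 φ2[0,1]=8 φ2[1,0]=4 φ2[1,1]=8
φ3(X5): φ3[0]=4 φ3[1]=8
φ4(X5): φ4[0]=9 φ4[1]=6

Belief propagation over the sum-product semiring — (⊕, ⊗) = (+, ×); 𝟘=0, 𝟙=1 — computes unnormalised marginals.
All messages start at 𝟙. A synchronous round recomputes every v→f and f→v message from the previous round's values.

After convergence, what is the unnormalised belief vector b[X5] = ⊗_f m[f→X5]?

b[X5] = [75996, 104064]

init: all messages = 𝟙 over 2 values
r1 m[φ0→X14] = [11, 14]
r1 m[φ0→X4] = [11, 14]
r1 m[φ1→X14] = [13, 11]
r1 m[φ1→X5] = [12, 12]
r1 m[φ2→X14] = [17, 12]
r1 m[φ2→X2] = [13, 16]
r1 m[φ3→X5] = [4, 8]
r1 m[φ4→X5] = [9, 6]
r1 m[X14→φ0] = [1, 1]
r1 m[X14→φ1] = [1, 1]
r1 m[X14→φ2] = [1, 1]
r1 m[X5→φ1] = [1, 1]
r1 m[X5→φ3] = [1, 1]
r1 m[X5→φ4] = [1, 1]
r1 m[X4→φ0] = [1, 1]
r1 m[X2→φ2] = [1, 1]
r2 m[φ0→X14] = [11, 14]
r2 m[φ0→X4] = [11, 14]
r2 m[φ1→X14] = [13, 11]
r2 m[φ1→X5] = [12, 12]
r2 m[φ2→X14] = [17, 12]
r2 m[φ2→X2] = [13, 16]
r2 m[φ3→X5] = [4, 8]
r2 m[φ4→X5] = [9, 6]
r2 m[X14→φ0] = [221, 132]
r2 m[X14→φ1] = [187, 168]
r2 m[X14→φ2] = [143, 154]
r2 m[X5→φ1] = [36, 48]
r2 m[X5→φ3] = [108, 72]
r2 m[X5→φ4] = [48, 96]
r2 m[X4→φ0] = [1, 1]
r2 m[X2→φ2] = [1, 1]
r3 m[φ0→X14] = [11, 14]
r3 m[φ0→X4] = [1630, 2649]
r3 m[φ1→X14] = [564, 444]
r3 m[φ1→X5] = [2111, 2168]
r3 m[φ2→X14] = [17, 12]
r3 m[φ2→X2] = [1903, 2376]
r3 m[φ3→X5] = [4, 8]
r3 m[φ4→X5] = [9, 6]
r3 m[X14→φ0] = [221, 132]
r3 m[X14→φ1] = [187, 168]
r3 m[X14→φ2] = [143, 154]
r3 m[X5→φ1] = [36, 48]
r3 m[X5→φ3] = [108, 72]
r3 m[X5→φ4] = [48, 96]
r3 m[X4→φ0] = [1, 1]
r3 m[X2→φ2] = [1, 1]
r4 m[φ0→X14] = [11, 14]
r4 m[φ0→X4] = [1630, 2649]
r4 m[φ1→X14] = [564, 444]
r4 m[φ1→X5] = [2111, 2168]
r4 m[φ2→X14] = [17, 12]
r4 m[φ2→X2] = [1903, 2376]
r4 m[φ3→X5] = [4, 8]
r4 m[φ4→X5] = [9, 6]
r4 m[X14→φ0] = [9588, 5328]
r4 m[X14→φ1] = [187, 168]
r4 m[X14→φ2] = [6204, 6216]
r4 m[X5→φ1] = [36, 48]
r4 m[X5→φ3] = [18999, 13008]
r4 m[X5→φ4] = [8444, 17344]
r4 m[X4→φ0] = [1, 1]
r4 m[X2→φ2] = [1, 1]
r5 m[φ0→X14] = [11, 14]
r5 m[φ0→X4] = [67128, 112932]
r5 m[φ1→X14] = [564, 444]
r5 m[φ1→X5] = [2111, 2168]
r5 m[φ2→X14] = [17, 12]
r5 m[φ2→X2] = [80700, 99360]
r5 m[φ3→X5] = [4, 8]
r5 m[φ4→X5] = [9, 6]
r5 m[X14→φ0] = [9588, 5328]
r5 m[X14→φ1] = [187, 168]
r5 m[X14→φ2] = [6204, 6216]
r5 m[X5→φ1] = [36, 48]
r5 m[X5→φ3] = [18999, 13008]
r5 m[X5→φ4] = [8444, 17344]
r5 m[X4→φ0] = [1, 1]
r5 m[X2→φ2] = [1, 1]
r6 m[φ0→X14] = [11, 14]
r6 m[φ0→X4] = [67128, 112932]
r6 m[φ1→X14] = [564, 444]
r6 m[φ1→X5] = [2111, 2168]
r6 m[φ2→X14] = [17, 12]
r6 m[φ2→X2] = [80700, 99360]
r6 m[φ3→X5] = [4, 8]
r6 m[φ4→X5] = [9, 6]
r6 m[X14→φ0] = [9588, 5328]
r6 m[X14→φ1] = [187, 168]
r6 m[X14→φ2] = [6204, 6216]
r6 m[X5→φ1] = [36, 48]
r6 m[X5→φ3] = [18999, 13008]
r6 m[X5→φ4] = [8444, 17344]
r6 m[X4→φ0] = [1, 1]
r6 m[X2→φ2] = [1, 1]
fixed point reached at round 6
b[X5] = ⊗ incoming = [75996, 104064]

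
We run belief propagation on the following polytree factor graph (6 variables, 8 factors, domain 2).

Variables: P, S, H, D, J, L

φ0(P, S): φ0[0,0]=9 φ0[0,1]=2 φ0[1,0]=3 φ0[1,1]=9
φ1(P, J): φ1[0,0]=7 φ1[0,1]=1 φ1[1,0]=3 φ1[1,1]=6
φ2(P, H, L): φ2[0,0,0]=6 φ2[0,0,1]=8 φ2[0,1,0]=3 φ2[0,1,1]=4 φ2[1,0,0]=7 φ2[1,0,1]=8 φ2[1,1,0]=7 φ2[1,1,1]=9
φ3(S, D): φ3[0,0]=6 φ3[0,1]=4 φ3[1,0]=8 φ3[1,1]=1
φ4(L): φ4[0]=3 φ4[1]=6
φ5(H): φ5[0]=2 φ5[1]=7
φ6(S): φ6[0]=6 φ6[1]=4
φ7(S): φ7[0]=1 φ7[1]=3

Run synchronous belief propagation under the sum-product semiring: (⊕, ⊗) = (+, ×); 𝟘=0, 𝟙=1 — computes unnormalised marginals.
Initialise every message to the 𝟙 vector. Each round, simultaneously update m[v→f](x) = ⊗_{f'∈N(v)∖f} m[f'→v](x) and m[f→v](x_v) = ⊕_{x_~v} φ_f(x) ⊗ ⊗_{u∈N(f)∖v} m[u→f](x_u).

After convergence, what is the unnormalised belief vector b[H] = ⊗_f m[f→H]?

init: all messages = 𝟙 over 2 values
r1 m[φ0→P] = [11, 12]
r1 m[φ0→S] = [12, 11]
r1 m[φ1→P] = [8, 9]
r1 m[φ1→J] = [10, 7]
r1 m[φ2→P] = [21, 31]
r1 m[φ2→H] = [29, 23]
r1 m[φ2→L] = [23, 29]
r1 m[φ3→S] = [10, 9]
r1 m[φ3→D] = [14, 5]
r1 m[φ4→L] = [3, 6]
r1 m[φ5→H] = [2, 7]
r1 m[φ6→S] = [6, 4]
r1 m[φ7→S] = [1, 3]
r1 m[P→φ0] = [1, 1]
r1 m[P→φ1] = [1, 1]
r1 m[P→φ2] = [1, 1]
r1 m[S→φ0] = [1, 1]
r1 m[S→φ3] = [1, 1]
r1 m[S→φ6] = [1, 1]
r1 m[S→φ7] = [1, 1]
r1 m[H→φ2] = [1, 1]
r1 m[H→φ5] = [1, 1]
r1 m[D→φ3] = [1, 1]
r1 m[J→φ1] = [1, 1]
r1 m[L→φ2] = [1, 1]
r1 m[L→φ4] = [1, 1]
r2 m[φ0→P] = [11, 12]
r2 m[φ0→S] = [12, 11]
r2 m[φ1→P] = [8, 9]
r2 m[φ1→J] = [10, 7]
r2 m[φ2→P] = [21, 31]
r2 m[φ2→H] = [29, 23]
r2 m[φ2→L] = [23, 29]
r2 m[φ3→S] = [10, 9]
r2 m[φ3→D] = [14, 5]
r2 m[φ4→L] = [3, 6]
r2 m[φ5→H] = [2, 7]
r2 m[φ6→S] = [6, 4]
r2 m[φ7→S] = [1, 3]
r2 m[P→φ0] = [168, 279]
r2 m[P→φ1] = [231, 372]
r2 m[P→φ2] = [88, 108]
r2 m[S→φ0] = [60, 108]
r2 m[S→φ3] = [72, 132]
r2 m[S→φ6] = [120, 297]
r2 m[S→φ7] = [720, 396]
r2 m[H→φ2] = [2, 7]
r2 m[H→φ5] = [29, 23]
r2 m[D→φ3] = [1, 1]
r2 m[J→φ1] = [1, 1]
r2 m[L→φ2] = [3, 6]
r2 m[L→φ4] = [23, 29]
r3 m[φ0→P] = [756, 1152]
r3 m[φ0→S] = [2349, 2847]
r3 m[φ1→P] = [8, 9]
r3 m[φ1→J] = [2733, 2463]
r3 m[φ2→P] = [363, 663]
r3 m[φ2→H] = [13260, 11004]
r3 m[φ2→L] = [9708, 12404]
r3 m[φ3→S] = [10, 9]
r3 m[φ3→D] = [1488, 420]
r3 m[φ4→L] = [3, 6]
r3 m[φ5→H] = [2, 7]
r3 m[φ6→S] = [6, 4]
r3 m[φ7→S] = [1, 3]
r3 m[P→φ0] = [168, 279]
r3 m[P→φ1] = [231, 372]
r3 m[P→φ2] = [88, 108]
r3 m[S→φ0] = [60, 108]
r3 m[S→φ3] = [72, 132]
r3 m[S→φ6] = [120, 297]
r3 m[S→φ7] = [720, 396]
r3 m[H→φ2] = [2, 7]
r3 m[H→φ5] = [29, 23]
r3 m[D→φ3] = [1, 1]
r3 m[J→φ1] = [1, 1]
r3 m[L→φ2] = [3, 6]
r3 m[L→φ4] = [23, 29]
r4 m[φ0→P] = [756, 1152]
r4 m[φ0→S] = [2349, 2847]
r4 m[φ1→P] = [8, 9]
r4 m[φ1→J] = [2733, 2463]
r4 m[φ2→P] = [363, 663]
r4 m[φ2→H] = [13260, 11004]
r4 m[φ2→L] = [9708, 12404]
r4 m[φ3→S] = [10, 9]
r4 m[φ3→D] = [1488, 420]
r4 m[φ4→L] = [3, 6]
r4 m[φ5→H] = [2, 7]
r4 m[φ6→S] = [6, 4]
r4 m[φ7→S] = [1, 3]
r4 m[P→φ0] = [2904, 5967]
r4 m[P→φ1] = [274428, 763776]
r4 m[P→φ2] = [6048, 10368]
r4 m[S→φ0] = [60, 108]
r4 m[S→φ3] = [14094, 34164]
r4 m[S→φ6] = [23490, 76869]
r4 m[S→φ7] = [140940, 102492]
r4 m[H→φ2] = [2, 7]
r4 m[H→φ5] = [13260, 11004]
r4 m[D→φ3] = [1, 1]
r4 m[J→φ1] = [1, 1]
r4 m[L→φ2] = [3, 6]
r4 m[L→φ4] = [9708, 12404]
r5 m[φ0→P] = [756, 1152]
r5 m[φ0→S] = [44037, 59511]
r5 m[φ1→P] = [8, 9]
r5 m[φ1→J] = [4212324, 4857084]
r5 m[φ2→P] = [363, 663]
r5 m[φ2→H] = [1114560, 977184]
r5 m[φ2→L] = [852768, 1085184]
r5 m[φ3→S] = [10, 9]
r5 m[φ3→D] = [357876, 90540]
r5 m[φ4→L] = [3, 6]
r5 m[φ5→H] = [2, 7]
r5 m[φ6→S] = [6, 4]
r5 m[φ7→S] = [1, 3]
r5 m[P→φ0] = [2904, 5967]
r5 m[P→φ1] = [274428, 763776]
r5 m[P→φ2] = [6048, 10368]
r5 m[S→φ0] = [60, 108]
r5 m[S→φ3] = [14094, 34164]
r5 m[S→φ6] = [23490, 76869]
r5 m[S→φ7] = [140940, 102492]
r5 m[H→φ2] = [2, 7]
r5 m[H→φ5] = [13260, 11004]
r5 m[D→φ3] = [1, 1]
r5 m[J→φ1] = [1, 1]
r5 m[L→φ2] = [3, 6]
r5 m[L→φ4] = [9708, 12404]
r6 m[φ0→P] = [756, 1152]
r6 m[φ0→S] = [44037, 59511]
r6 m[φ1→P] = [8, 9]
r6 m[φ1→J] = [4212324, 4857084]
r6 m[φ2→P] = [363, 663]
r6 m[φ2→H] = [1114560, 977184]
r6 m[φ2→L] = [852768, 1085184]
r6 m[φ3→S] = [10, 9]
r6 m[φ3→D] = [357876, 90540]
r6 m[φ4→L] = [3, 6]
r6 m[φ5→H] = [2, 7]
r6 m[φ6→S] = [6, 4]
r6 m[φ7→S] = [1, 3]
r6 m[P→φ0] = [2904, 5967]
r6 m[P→φ1] = [274428, 763776]
r6 m[P→φ2] = [6048, 10368]
r6 m[S→φ0] = [60, 108]
r6 m[S→φ3] = [264222, 714132]
r6 m[S→φ6] = [440370, 1606797]
r6 m[S→φ7] = [2642220, 2142396]
r6 m[H→φ2] = [2, 7]
r6 m[H→φ5] = [1114560, 977184]
r6 m[D→φ3] = [1, 1]
r6 m[J→φ1] = [1, 1]
r6 m[L→φ2] = [3, 6]
r6 m[L→φ4] = [852768, 1085184]
r7 m[φ0→P] = [756, 1152]
r7 m[φ0→S] = [44037, 59511]
r7 m[φ1→P] = [8, 9]
r7 m[φ1→J] = [4212324, 4857084]
r7 m[φ2→P] = [363, 663]
r7 m[φ2→H] = [1114560, 977184]
r7 m[φ2→L] = [852768, 1085184]
r7 m[φ3→S] = [10, 9]
r7 m[φ3→D] = [7298388, 1771020]
r7 m[φ4→L] = [3, 6]
r7 m[φ5→H] = [2, 7]
r7 m[φ6→S] = [6, 4]
r7 m[φ7→S] = [1, 3]
r7 m[P→φ0] = [2904, 5967]
r7 m[P→φ1] = [274428, 763776]
r7 m[P→φ2] = [6048, 10368]
r7 m[S→φ0] = [60, 108]
r7 m[S→φ3] = [264222, 714132]
r7 m[S→φ6] = [440370, 1606797]
r7 m[S→φ7] = [2642220, 2142396]
r7 m[H→φ2] = [2, 7]
r7 m[H→φ5] = [1114560, 977184]
r7 m[D→φ3] = [1, 1]
r7 m[J→φ1] = [1, 1]
r7 m[L→φ2] = [3, 6]
r7 m[L→φ4] = [852768, 1085184]
r8 m[φ0→P] = [756, 1152]
r8 m[φ0→S] = [44037, 59511]
r8 m[φ1→P] = [8, 9]
r8 m[φ1→J] = [4212324, 4857084]
r8 m[φ2→P] = [363, 663]
r8 m[φ2→H] = [1114560, 977184]
r8 m[φ2→L] = [852768, 1085184]
r8 m[φ3→S] = [10, 9]
r8 m[φ3→D] = [7298388, 1771020]
r8 m[φ4→L] = [3, 6]
r8 m[φ5→H] = [2, 7]
r8 m[φ6→S] = [6, 4]
r8 m[φ7→S] = [1, 3]
r8 m[P→φ0] = [2904, 5967]
r8 m[P→φ1] = [274428, 763776]
r8 m[P→φ2] = [6048, 10368]
r8 m[S→φ0] = [60, 108]
r8 m[S→φ3] = [264222, 714132]
r8 m[S→φ6] = [440370, 1606797]
r8 m[S→φ7] = [2642220, 2142396]
r8 m[H→φ2] = [2, 7]
r8 m[H→φ5] = [1114560, 977184]
r8 m[D→φ3] = [1, 1]
r8 m[J→φ1] = [1, 1]
r8 m[L→φ2] = [3, 6]
r8 m[L→φ4] = [852768, 1085184]
fixed point reached at round 8
b[H] = ⊗ incoming = [2229120, 6840288]

b[H] = [2229120, 6840288]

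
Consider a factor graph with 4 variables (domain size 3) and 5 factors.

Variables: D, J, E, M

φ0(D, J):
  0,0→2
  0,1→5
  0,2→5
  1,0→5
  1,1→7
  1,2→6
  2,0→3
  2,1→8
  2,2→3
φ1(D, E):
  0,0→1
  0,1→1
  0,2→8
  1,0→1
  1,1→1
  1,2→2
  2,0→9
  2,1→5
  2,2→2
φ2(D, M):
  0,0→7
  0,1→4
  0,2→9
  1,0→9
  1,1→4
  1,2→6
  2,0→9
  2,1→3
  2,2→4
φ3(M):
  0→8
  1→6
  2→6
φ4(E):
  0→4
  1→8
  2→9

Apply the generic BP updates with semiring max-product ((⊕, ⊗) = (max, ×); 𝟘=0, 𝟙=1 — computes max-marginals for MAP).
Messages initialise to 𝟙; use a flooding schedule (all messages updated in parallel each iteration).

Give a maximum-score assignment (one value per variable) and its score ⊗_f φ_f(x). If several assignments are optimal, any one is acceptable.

assignment: (D=2, J=1, E=1, M=0); score = 23040

init: all messages = 𝟙 over 3 values
r1 m[φ0→D] = [5, 7, 8]
r1 m[φ0→J] = [5, 8, 6]
r1 m[φ1→D] = [8, 2, 9]
r1 m[φ1→E] = [9, 5, 8]
r1 m[φ2→D] = [9, 9, 9]
r1 m[φ2→M] = [9, 4, 9]
r1 m[φ3→M] = [8, 6, 6]
r1 m[φ4→E] = [4, 8, 9]
r1 m[D→φ0] = [1, 1, 1]
r1 m[D→φ1] = [1, 1, 1]
r1 m[D→φ2] = [1, 1, 1]
r1 m[J→φ0] = [1, 1, 1]
r1 m[E→φ1] = [1, 1, 1]
r1 m[E→φ4] = [1, 1, 1]
r1 m[M→φ2] = [1, 1, 1]
r1 m[M→φ3] = [1, 1, 1]
r2 m[φ0→D] = [5, 7, 8]
r2 m[φ0→J] = [5, 8, 6]
r2 m[φ1→D] = [8, 2, 9]
r2 m[φ1→E] = [9, 5, 8]
r2 m[φ2→D] = [9, 9, 9]
r2 m[φ2→M] = [9, 4, 9]
r2 m[φ3→M] = [8, 6, 6]
r2 m[φ4→E] = [4, 8, 9]
r2 m[D→φ0] = [72, 18, 81]
r2 m[D→φ1] = [45, 63, 72]
r2 m[D→φ2] = [40, 14, 72]
r2 m[J→φ0] = [1, 1, 1]
r2 m[E→φ1] = [4, 8, 9]
r2 m[E→φ4] = [9, 5, 8]
r2 m[M→φ2] = [8, 6, 6]
r2 m[M→φ3] = [9, 4, 9]
r3 m[φ0→D] = [5, 7, 8]
r3 m[φ0→J] = [243, 648, 360]
r3 m[φ1→D] = [72, 18, 40]
r3 m[φ1→E] = [648, 360, 360]
r3 m[φ2→D] = [56, 72, 72]
r3 m[φ2→M] = [648, 216, 360]
r3 m[φ3→M] = [8, 6, 6]
r3 m[φ4→E] = [4, 8, 9]
r3 m[D→φ0] = [72, 18, 81]
r3 m[D→φ1] = [45, 63, 72]
r3 m[D→φ2] = [40, 14, 72]
r3 m[J→φ0] = [1, 1, 1]
r3 m[E→φ1] = [4, 8, 9]
r3 m[E→φ4] = [9, 5, 8]
r3 m[M→φ2] = [8, 6, 6]
r3 m[M→φ3] = [9, 4, 9]
r4 m[φ0→D] = [5, 7, 8]
r4 m[φ0→J] = [243, 648, 360]
r4 m[φ1→D] = [72, 18, 40]
r4 m[φ1→E] = [648, 360, 360]
r4 m[φ2→D] = [56, 72, 72]
r4 m[φ2→M] = [648, 216, 360]
r4 m[φ3→M] = [8, 6, 6]
r4 m[φ4→E] = [4, 8, 9]
r4 m[D→φ0] = [4032, 1296, 2880]
r4 m[D→φ1] = [280, 504, 576]
r4 m[D→φ2] = [360, 126, 320]
r4 m[J→φ0] = [1, 1, 1]
r4 m[E→φ1] = [4, 8, 9]
r4 m[E→φ4] = [648, 360, 360]
r4 m[M→φ2] = [8, 6, 6]
r4 m[M→φ3] = [648, 216, 360]
r5 m[φ0→D] = [5, 7, 8]
r5 m[φ0→J] = [8640, 23040, 20160]
r5 m[φ1→D] = [72, 18, 40]
r5 m[φ1→E] = [5184, 2880, 2240]
r5 m[φ2→D] = [56, 72, 72]
r5 m[φ2→M] = [2880, 1440, 3240]
r5 m[φ3→M] = [8, 6, 6]
r5 m[φ4→E] = [4, 8, 9]
r5 m[D→φ0] = [4032, 1296, 2880]
r5 m[D→φ1] = [280, 504, 576]
r5 m[D→φ2] = [360, 126, 320]
r5 m[J→φ0] = [1, 1, 1]
r5 m[E→φ1] = [4, 8, 9]
r5 m[E→φ4] = [648, 360, 360]
r5 m[M→φ2] = [8, 6, 6]
r5 m[M→φ3] = [648, 216, 360]
r6 m[φ0→D] = [5, 7, 8]
r6 m[φ0→J] = [8640, 23040, 20160]
r6 m[φ1→D] = [72, 18, 40]
r6 m[φ1→E] = [5184, 2880, 2240]
r6 m[φ2→D] = [56, 72, 72]
r6 m[φ2→M] = [2880, 1440, 3240]
r6 m[φ3→M] = [8, 6, 6]
r6 m[φ4→E] = [4, 8, 9]
r6 m[D→φ0] = [4032, 1296, 2880]
r6 m[D→φ1] = [280, 504, 576]
r6 m[D→φ2] = [360, 126, 320]
r6 m[J→φ0] = [1, 1, 1]
r6 m[E→φ1] = [4, 8, 9]
r6 m[E→φ4] = [5184, 2880, 2240]
r6 m[M→φ2] = [8, 6, 6]
r6 m[M→φ3] = [2880, 1440, 3240]
r7 m[φ0→D] = [5, 7, 8]
r7 m[φ0→J] = [8640, 23040, 20160]
r7 m[φ1→D] = [72, 18, 40]
r7 m[φ1→E] = [5184, 2880, 2240]
r7 m[φ2→D] = [56, 72, 72]
r7 m[φ2→M] = [2880, 1440, 3240]
r7 m[φ3→M] = [8, 6, 6]
r7 m[φ4→E] = [4, 8, 9]
r7 m[D→φ0] = [4032, 1296, 2880]
r7 m[D→φ1] = [280, 504, 576]
r7 m[D→φ2] = [360, 126, 320]
r7 m[J→φ0] = [1, 1, 1]
r7 m[E→φ1] = [4, 8, 9]
r7 m[E→φ4] = [5184, 2880, 2240]
r7 m[M→φ2] = [8, 6, 6]
r7 m[M→φ3] = [2880, 1440, 3240]
fixed point reached at round 7
traceback from D: (D=2, J=1, E=1, M=0), score=23040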